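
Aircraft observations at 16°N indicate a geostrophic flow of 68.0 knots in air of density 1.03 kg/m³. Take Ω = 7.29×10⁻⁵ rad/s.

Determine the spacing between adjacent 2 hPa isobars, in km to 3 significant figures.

Coriolis parameter at 16°N:
f = 2Ω sin φ = 2 × 7.29×10⁻⁵ × sin 16° = 4.02×10⁻⁵ s⁻¹
Wind speed in SI: 68.0 knots = 35.0 m/s
Geostrophic balance rearranged: |∂P/∂n| = f ρ V_g
|∂P/∂n| = 4.02×10⁻⁵ × 1.03 × 35.0 = 1.45×10⁻³ Pa/m
Isobar spacing: Δn = ΔP/|∂P/∂n| = 200 Pa / 1.45×10⁻³ Pa/m = 138118 m ≈ 138 km

138 km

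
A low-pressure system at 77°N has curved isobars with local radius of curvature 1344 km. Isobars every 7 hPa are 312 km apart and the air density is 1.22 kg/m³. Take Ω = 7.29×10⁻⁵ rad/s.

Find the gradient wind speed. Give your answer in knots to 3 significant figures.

Coriolis parameter at 77°N:
f = 2Ω sin φ = 2 × 7.29×10⁻⁵ × sin 77° = 1.42×10⁻⁴ s⁻¹
Pressure gradient: |∂P/∂n| = 700 Pa / 312000 m = 2.24×10⁻³ Pa/m
Geostrophic speed: V_g = |∂P/∂n|/(fρ) = 2.24×10⁻³/(1.42×10⁻⁴ × 1.22) = 12.9 m/s
Around a low, centrifugal force acts outward with Coriolis, so pressure-gradient force balances both:
(1/ρ)|∂P/∂n| = fV + V²/R  →  V² + fR·V − fR·V_g = 0
With fR = 1.42×10⁻⁴ × 1344×10³ m = 191 m/s:
V = [−fR + √((fR)² + 4 fR V_g)]/2 = [−191 + √(191² + 4×191×12.9)]/2 = 12.2 m/s
Subgeostrophic (V < V_g = 12.9 m/s), as expected around a low.
Converting: 12.2 m/s × 1.944 = 23.7 knots

23.7 knots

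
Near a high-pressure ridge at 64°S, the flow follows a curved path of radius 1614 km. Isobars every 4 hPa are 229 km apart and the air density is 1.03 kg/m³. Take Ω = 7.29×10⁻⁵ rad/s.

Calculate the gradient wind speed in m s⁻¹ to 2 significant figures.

Coriolis parameter at 64°S:
f = 2Ω sin φ = 2 × 7.29×10⁻⁵ × sin 64° = 1.31×10⁻⁴ s⁻¹
Pressure gradient: |∂P/∂n| = 400 Pa / 229000 m = 1.75×10⁻³ Pa/m
Geostrophic speed: V_g = |∂P/∂n|/(fρ) = 1.75×10⁻³/(1.31×10⁻⁴ × 1.03) = 12.9 m/s
Around a high, pressure-gradient force acts outward with centrifugal, so Coriolis balances both:
fV = (1/ρ)|∂P/∂n| + V²/R  →  V² − fR·V + fR·V_g = 0
With fR = 1.31×10⁻⁴ × 1614×10³ m = 212 m/s:
V = [fR − √((fR)² − 4 fR V_g)]/2 = [212 − √(212² − 4×212×12.9)]/2 = 13.8 m/s
Supergeostrophic (V > V_g = 12.9 m/s), as expected around a high.

14 m s⁻¹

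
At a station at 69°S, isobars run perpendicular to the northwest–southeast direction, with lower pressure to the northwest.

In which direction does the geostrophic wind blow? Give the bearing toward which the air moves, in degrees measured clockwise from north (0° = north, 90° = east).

225°

The pressure-gradient force points toward the northwest (bearing 315°).
Geostrophic balance: in the Southern Hemisphere the Coriolis force deflects motion to the left, so the geostrophic wind blows 90° to the left of the pressure-gradient force (low pressure on the right).
Rotating 315° by 90° counterclockwise gives 225° — the wind blows toward the southwest.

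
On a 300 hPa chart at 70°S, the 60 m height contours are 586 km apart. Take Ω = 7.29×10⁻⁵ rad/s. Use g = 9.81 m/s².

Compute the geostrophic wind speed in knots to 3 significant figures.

14.3 knots

Coriolis parameter at 70°S:
f = 2Ω sin φ = 2 × 7.29×10⁻⁵ × sin 70° = 1.37×10⁻⁴ s⁻¹
Height gradient: |∂Z/∂n| = 60 m / 586000 m = 1.02×10⁻⁴
On a pressure surface, geostrophic balance gives V_g = (g/f)|∂Z/∂n|:
V_g = 9.81 × 1.02×10⁻⁴ / 1.37×10⁻⁴ = 7.33 m/s
Converting: 7.33 m/s × 1.944 = 14.3 knots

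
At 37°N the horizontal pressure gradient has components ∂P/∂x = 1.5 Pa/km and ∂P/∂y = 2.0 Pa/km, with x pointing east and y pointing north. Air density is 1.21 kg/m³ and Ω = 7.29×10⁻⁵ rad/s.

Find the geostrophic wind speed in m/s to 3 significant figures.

23.5 m/s

Coriolis parameter at 37°N:
f = 2Ω sin φ = 2 × 7.29×10⁻⁵ × sin 37° = 8.77×10⁻⁵ s⁻¹
Component geostrophic relations (x east, y north):
u_g = −(1/(fρ)) ∂P/∂y,  v_g = (1/(fρ)) ∂P/∂x
u_g = −(2.0×10⁻³)/(8.77×10⁻⁵ × 1.21) = −18.8 m/s;  v_g = (1.5×10⁻³)/(8.77×10⁻⁵ × 1.21) = 14.1 m/s
|V_g| = √(u_g² + v_g²) = 23.5 m/s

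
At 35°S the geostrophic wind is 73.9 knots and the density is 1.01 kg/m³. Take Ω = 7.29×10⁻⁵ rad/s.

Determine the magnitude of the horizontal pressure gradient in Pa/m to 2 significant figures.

3.2×10⁻³ Pa/m

Coriolis parameter at 35°S:
f = 2Ω sin φ = 2 × 7.29×10⁻⁵ × sin 35° = 8.36×10⁻⁵ s⁻¹
Wind speed in SI: 73.9 knots = 38.0 m/s
Geostrophic balance rearranged: |∂P/∂n| = f ρ V_g
|∂P/∂n| = 8.36×10⁻⁵ × 1.01 × 38.0 = 3.21×10⁻³ Pa/m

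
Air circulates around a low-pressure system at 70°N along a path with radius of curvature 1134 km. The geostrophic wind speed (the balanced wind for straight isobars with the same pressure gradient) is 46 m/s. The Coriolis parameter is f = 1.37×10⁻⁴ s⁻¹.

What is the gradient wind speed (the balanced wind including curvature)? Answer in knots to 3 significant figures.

72.2 knots

Around a low, centrifugal force acts outward with Coriolis, so pressure-gradient force balances both:
(1/ρ)|∂P/∂n| = fV + V²/R  →  V² + fR·V − fR·V_g = 0
With fR = 1.37×10⁻⁴ × 1134×10³ m = 155 m/s:
V = [−fR + √((fR)² + 4 fR V_g)]/2 = [−155 + √(155² + 4×155×46)]/2 = 37.1 m/s
Subgeostrophic (V < V_g = 46 m/s), as expected around a low.
Converting: 37.1 m/s × 1.944 = 72.2 knots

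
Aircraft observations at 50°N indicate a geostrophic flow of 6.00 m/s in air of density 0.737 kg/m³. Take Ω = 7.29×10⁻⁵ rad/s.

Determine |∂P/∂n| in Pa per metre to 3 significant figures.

Coriolis parameter at 50°N:
f = 2Ω sin φ = 2 × 7.29×10⁻⁵ × sin 50° = 1.12×10⁻⁴ s⁻¹
Geostrophic balance rearranged: |∂P/∂n| = f ρ V_g
|∂P/∂n| = 1.12×10⁻⁴ × 0.737 × 6.00 = 4.94×10⁻⁴ Pa/m

4.94×10⁻⁴ Pa/m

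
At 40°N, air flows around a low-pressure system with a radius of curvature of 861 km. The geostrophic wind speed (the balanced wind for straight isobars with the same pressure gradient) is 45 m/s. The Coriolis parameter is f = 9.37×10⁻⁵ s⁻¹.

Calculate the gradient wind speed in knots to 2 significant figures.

63 knots

Around a low, centrifugal force acts outward with Coriolis, so pressure-gradient force balances both:
(1/ρ)|∂P/∂n| = fV + V²/R  →  V² + fR·V − fR·V_g = 0
With fR = 9.37×10⁻⁵ × 861×10³ m = 80.7 m/s:
V = [−fR + √((fR)² + 4 fR V_g)]/2 = [−80.7 + √(80.7² + 4×80.7×45)]/2 = 32.2 m/s
Subgeostrophic (V < V_g = 45 m/s), as expected around a low.
Converting: 32.2 m/s × 1.944 = 63 knots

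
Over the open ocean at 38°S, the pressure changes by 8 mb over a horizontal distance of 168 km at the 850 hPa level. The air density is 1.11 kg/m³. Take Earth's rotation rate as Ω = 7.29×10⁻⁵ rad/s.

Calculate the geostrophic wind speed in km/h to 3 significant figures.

172 km/h

Coriolis parameter at 38°S:
f = 2Ω sin φ = 2 × 7.29×10⁻⁵ × sin 38° = 8.98×10⁻⁵ s⁻¹
Pressure gradient: |∂P/∂n| = 800 Pa / 168000 m = 4.76×10⁻³ Pa/m
Geostrophic balance (pressure-gradient force = Coriolis force):
V_g = (1/(fρ)) |∂P/∂n| = 4.76×10⁻³ / (8.98×10⁻⁵ × 1.11) = 47.8 m/s
Converting: 47.8 m/s × 3.6 = 172 km/h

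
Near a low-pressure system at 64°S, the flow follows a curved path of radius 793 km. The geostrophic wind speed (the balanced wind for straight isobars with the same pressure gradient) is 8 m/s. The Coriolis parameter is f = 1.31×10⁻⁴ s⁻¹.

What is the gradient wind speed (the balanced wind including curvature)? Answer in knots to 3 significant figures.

Around a low, centrifugal force acts outward with Coriolis, so pressure-gradient force balances both:
(1/ρ)|∂P/∂n| = fV + V²/R  →  V² + fR·V − fR·V_g = 0
With fR = 1.31×10⁻⁴ × 793×10³ m = 104 m/s:
V = [−fR + √((fR)² + 4 fR V_g)]/2 = [−104 + √(104² + 4×104×8)]/2 = 7.46 m/s
Subgeostrophic (V < V_g = 8 m/s), as expected around a low.
Converting: 7.46 m/s × 1.944 = 14.5 knots

14.5 knots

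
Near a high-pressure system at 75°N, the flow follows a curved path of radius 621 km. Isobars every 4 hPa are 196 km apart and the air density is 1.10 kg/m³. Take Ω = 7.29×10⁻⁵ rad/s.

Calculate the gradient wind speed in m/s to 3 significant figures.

16.2 m/s

Coriolis parameter at 75°N:
f = 2Ω sin φ = 2 × 7.29×10⁻⁵ × sin 75° = 1.41×10⁻⁴ s⁻¹
Pressure gradient: |∂P/∂n| = 400 Pa / 196000 m = 2.04×10⁻³ Pa/m
Geostrophic speed: V_g = |∂P/∂n|/(fρ) = 2.04×10⁻³/(1.41×10⁻⁴ × 1.10) = 13.2 m/s
Around a high, pressure-gradient force acts outward with centrifugal, so Coriolis balances both:
fV = (1/ρ)|∂P/∂n| + V²/R  →  V² − fR·V + fR·V_g = 0
With fR = 1.41×10⁻⁴ × 621×10³ m = 87.5 m/s:
V = [fR − √((fR)² − 4 fR V_g)]/2 = [87.5 − √(87.5² − 4×87.5×13.2)]/2 = 16.2 m/s
Supergeostrophic (V > V_g = 13.2 m/s), as expected around a high.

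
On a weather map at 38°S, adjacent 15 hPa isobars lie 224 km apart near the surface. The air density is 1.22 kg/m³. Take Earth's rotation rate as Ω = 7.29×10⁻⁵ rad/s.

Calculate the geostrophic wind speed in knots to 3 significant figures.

Coriolis parameter at 38°S:
f = 2Ω sin φ = 2 × 7.29×10⁻⁵ × sin 38° = 8.98×10⁻⁵ s⁻¹
Pressure gradient: |∂P/∂n| = 1500 Pa / 224000 m = 6.70×10⁻³ Pa/m
Geostrophic balance (pressure-gradient force = Coriolis force):
V_g = (1/(fρ)) |∂P/∂n| = 6.70×10⁻³ / (8.98×10⁻⁵ × 1.22) = 61.1 m/s
Converting: 61.1 m/s × 1.944 = 119 knots

119 knots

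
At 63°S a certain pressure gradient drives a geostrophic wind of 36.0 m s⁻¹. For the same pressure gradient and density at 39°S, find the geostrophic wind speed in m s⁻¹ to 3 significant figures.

With the same pressure gradient and density, V_g ∝ 1/f ∝ 1/sin φ.
V₂ = V₁ · sin φ₁ / sin φ₂ = 36.0 × sin 63° / sin 39°
V₂ = 36.0 × 0.8910/0.6293 = 51.0 m s⁻¹

51.0 m s⁻¹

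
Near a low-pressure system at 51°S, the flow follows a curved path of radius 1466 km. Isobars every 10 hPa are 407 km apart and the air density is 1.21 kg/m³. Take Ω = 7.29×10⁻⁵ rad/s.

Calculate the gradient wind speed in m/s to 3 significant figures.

Coriolis parameter at 51°S:
f = 2Ω sin φ = 2 × 7.29×10⁻⁵ × sin 51° = 1.13×10⁻⁴ s⁻¹
Pressure gradient: |∂P/∂n| = 1000 Pa / 407000 m = 2.46×10⁻³ Pa/m
Geostrophic speed: V_g = |∂P/∂n|/(fρ) = 2.46×10⁻³/(1.13×10⁻⁴ × 1.21) = 17.9 m/s
Around a low, centrifugal force acts outward with Coriolis, so pressure-gradient force balances both:
(1/ρ)|∂P/∂n| = fV + V²/R  →  V² + fR·V − fR·V_g = 0
With fR = 1.13×10⁻⁴ × 1466×10³ m = 166 m/s:
V = [−fR + √((fR)² + 4 fR V_g)]/2 = [−166 + √(166² + 4×166×17.9)]/2 = 16.3 m/s
Subgeostrophic (V < V_g = 17.9 m/s), as expected around a low.

16.3 m/s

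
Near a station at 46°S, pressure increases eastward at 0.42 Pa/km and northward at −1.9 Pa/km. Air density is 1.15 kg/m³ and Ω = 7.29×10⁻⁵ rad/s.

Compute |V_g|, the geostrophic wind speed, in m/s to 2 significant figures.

Coriolis parameter at 46°S:
f = 2Ω sin φ = 2 × 7.29×10⁻⁵ × sin 46° = 1.05×10⁻⁴ s⁻¹
In the Southern Hemisphere f is negative: f = −1.05×10⁻⁴ s⁻¹.
Component geostrophic relations (x east, y north):
u_g = −(1/(fρ)) ∂P/∂y,  v_g = (1/(fρ)) ∂P/∂x
u_g = −(−1.9×10⁻³)/(−1.05×10⁻⁴ × 1.15) = −15.8 m/s;  v_g = (0.42×10⁻³)/(−1.05×10⁻⁴ × 1.15) = −3.48 m/s
|V_g| = √(u_g² + v_g²) = 16.1 m/s

16 m/s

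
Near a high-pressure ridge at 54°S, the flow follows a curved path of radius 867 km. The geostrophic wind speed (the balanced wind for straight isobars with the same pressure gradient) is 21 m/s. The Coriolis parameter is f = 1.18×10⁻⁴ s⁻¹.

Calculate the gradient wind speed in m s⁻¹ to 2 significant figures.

30 m s⁻¹

Around a high, pressure-gradient force acts outward with centrifugal, so Coriolis balances both:
fV = (1/ρ)|∂P/∂n| + V²/R  →  V² − fR·V + fR·V_g = 0
With fR = 1.18×10⁻⁴ × 867×10³ m = 102 m/s:
V = [fR − √((fR)² − 4 fR V_g)]/2 = [102 − √(102² − 4×102×21)]/2 = 29.5 m/s
Supergeostrophic (V > V_g = 21 m/s), as expected around a high.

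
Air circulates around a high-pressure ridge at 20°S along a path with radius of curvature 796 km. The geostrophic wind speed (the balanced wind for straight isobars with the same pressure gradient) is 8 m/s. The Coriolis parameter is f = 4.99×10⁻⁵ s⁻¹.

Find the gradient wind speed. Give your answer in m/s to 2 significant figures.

Around a high, pressure-gradient force acts outward with centrifugal, so Coriolis balances both:
fV = (1/ρ)|∂P/∂n| + V²/R  →  V² − fR·V + fR·V_g = 0
With fR = 4.99×10⁻⁵ × 796×10³ m = 39.7 m/s:
V = [fR − √((fR)² − 4 fR V_g)]/2 = [39.7 − √(39.7² − 4×39.7×8)]/2 = 11.1 m/s
Supergeostrophic (V > V_g = 8 m/s), as expected around a high.

11 m/s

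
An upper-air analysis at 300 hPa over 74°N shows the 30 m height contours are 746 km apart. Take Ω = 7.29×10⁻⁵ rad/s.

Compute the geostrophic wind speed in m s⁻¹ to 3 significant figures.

Coriolis parameter at 74°N:
f = 2Ω sin φ = 2 × 7.29×10⁻⁵ × sin 74° = 1.40×10⁻⁴ s⁻¹
Height gradient: |∂Z/∂n| = 30 m / 746000 m = 4.02×10⁻⁵
On a pressure surface, geostrophic balance gives V_g = (g/f)|∂Z/∂n|:
V_g = 9.81 × 4.02×10⁻⁵ / 1.40×10⁻⁴ = 2.81 m/s

2.81 m s⁻¹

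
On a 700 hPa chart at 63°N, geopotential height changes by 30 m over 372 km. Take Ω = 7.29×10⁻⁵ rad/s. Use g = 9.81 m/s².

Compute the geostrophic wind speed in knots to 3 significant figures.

11.8 knots

Coriolis parameter at 63°N:
f = 2Ω sin φ = 2 × 7.29×10⁻⁵ × sin 63° = 1.30×10⁻⁴ s⁻¹
Height gradient: |∂Z/∂n| = 30 m / 372000 m = 8.06×10⁻⁵
On a pressure surface, geostrophic balance gives V_g = (g/f)|∂Z/∂n|:
V_g = 9.81 × 8.06×10⁻⁵ / 1.30×10⁻⁴ = 6.09 m/s
Converting: 6.09 m/s × 1.944 = 11.8 knots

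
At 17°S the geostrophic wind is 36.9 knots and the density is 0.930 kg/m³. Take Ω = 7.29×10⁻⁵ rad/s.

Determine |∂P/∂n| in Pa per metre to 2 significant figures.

Coriolis parameter at 17°S:
f = 2Ω sin φ = 2 × 7.29×10⁻⁵ × sin 17° = 4.26×10⁻⁵ s⁻¹
Wind speed in SI: 36.9 knots = 19.0 m/s
Geostrophic balance rearranged: |∂P/∂n| = f ρ V_g
|∂P/∂n| = 4.26×10⁻⁵ × 0.930 × 19.0 = 7.53×10⁻⁴ Pa/m

7.5×10⁻⁴ Pa/m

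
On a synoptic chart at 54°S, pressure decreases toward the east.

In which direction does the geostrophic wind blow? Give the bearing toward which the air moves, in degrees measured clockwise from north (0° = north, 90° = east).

000°

The pressure-gradient force points toward the east (bearing 090°).
Geostrophic balance: in the Southern Hemisphere the Coriolis force deflects motion to the left, so the geostrophic wind blows 90° to the left of the pressure-gradient force (low pressure on the right).
Rotating 090° by 90° counterclockwise gives 000° — the wind blows toward the north.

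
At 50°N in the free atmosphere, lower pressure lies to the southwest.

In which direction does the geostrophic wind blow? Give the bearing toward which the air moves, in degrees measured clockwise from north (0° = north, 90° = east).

The pressure-gradient force points toward the southwest (bearing 225°).
Geostrophic balance: in the Northern Hemisphere the Coriolis force deflects motion to the right, so the geostrophic wind blows 90° to the right of the pressure-gradient force (low pressure on the left).
Rotating 225° by 90° clockwise gives 315° — the wind blows toward the northwest.

315°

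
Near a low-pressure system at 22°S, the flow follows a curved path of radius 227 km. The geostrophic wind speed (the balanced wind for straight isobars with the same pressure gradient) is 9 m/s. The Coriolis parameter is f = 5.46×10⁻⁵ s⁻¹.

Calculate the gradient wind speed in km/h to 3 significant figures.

Around a low, centrifugal force acts outward with Coriolis, so pressure-gradient force balances both:
(1/ρ)|∂P/∂n| = fV + V²/R  →  V² + fR·V − fR·V_g = 0
With fR = 5.46×10⁻⁵ × 227×10³ m = 12.4 m/s:
V = [−fR + √((fR)² + 4 fR V_g)]/2 = [−12.4 + √(12.4² + 4×12.4×9)]/2 = 6.05 m/s
Subgeostrophic (V < V_g = 9 m/s), as expected around a low.
Converting: 6.05 m/s × 3.6 = 21.8 km/h

21.8 km/h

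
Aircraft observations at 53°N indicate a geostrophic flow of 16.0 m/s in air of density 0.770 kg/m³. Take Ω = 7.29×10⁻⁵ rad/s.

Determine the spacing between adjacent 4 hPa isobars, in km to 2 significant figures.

280 km

Coriolis parameter at 53°N:
f = 2Ω sin φ = 2 × 7.29×10⁻⁵ × sin 53° = 1.16×10⁻⁴ s⁻¹
Geostrophic balance rearranged: |∂P/∂n| = f ρ V_g
|∂P/∂n| = 1.16×10⁻⁴ × 0.770 × 16.0 = 1.43×10⁻³ Pa/m
Isobar spacing: Δn = ΔP/|∂P/∂n| = 400 Pa / 1.43×10⁻³ Pa/m = 278832 m ≈ 280 km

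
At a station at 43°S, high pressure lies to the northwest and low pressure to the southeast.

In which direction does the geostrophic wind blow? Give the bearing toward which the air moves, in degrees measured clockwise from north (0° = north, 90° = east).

045°

The pressure-gradient force points toward the southeast (bearing 135°).
Geostrophic balance: in the Southern Hemisphere the Coriolis force deflects motion to the left, so the geostrophic wind blows 90° to the left of the pressure-gradient force (low pressure on the right).
Rotating 135° by 90° counterclockwise gives 045° — the wind blows toward the northeast.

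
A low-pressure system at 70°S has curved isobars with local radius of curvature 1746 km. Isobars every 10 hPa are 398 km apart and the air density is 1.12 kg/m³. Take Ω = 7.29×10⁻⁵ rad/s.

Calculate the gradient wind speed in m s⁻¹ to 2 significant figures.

15 m s⁻¹

Coriolis parameter at 70°S:
f = 2Ω sin φ = 2 × 7.29×10⁻⁵ × sin 70° = 1.37×10⁻⁴ s⁻¹
Pressure gradient: |∂P/∂n| = 1000 Pa / 398000 m = 2.51×10⁻³ Pa/m
Geostrophic speed: V_g = |∂P/∂n|/(fρ) = 2.51×10⁻³/(1.37×10⁻⁴ × 1.12) = 16.4 m/s
Around a low, centrifugal force acts outward with Coriolis, so pressure-gradient force balances both:
(1/ρ)|∂P/∂n| = fV + V²/R  →  V² + fR·V − fR·V_g = 0
With fR = 1.37×10⁻⁴ × 1746×10³ m = 239 m/s:
V = [−fR + √((fR)² + 4 fR V_g)]/2 = [−239 + √(239² + 4×239×16.4)]/2 = 15.4 m/s
Subgeostrophic (V < V_g = 16.4 m/s), as expected around a low.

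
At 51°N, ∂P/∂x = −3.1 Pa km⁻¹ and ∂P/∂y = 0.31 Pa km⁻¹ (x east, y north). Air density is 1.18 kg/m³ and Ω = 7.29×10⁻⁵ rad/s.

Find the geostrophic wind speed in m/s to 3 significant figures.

23.3 m/s

Coriolis parameter at 51°N:
f = 2Ω sin φ = 2 × 7.29×10⁻⁵ × sin 51° = 1.13×10⁻⁴ s⁻¹
Component geostrophic relations (x east, y north):
u_g = −(1/(fρ)) ∂P/∂y,  v_g = (1/(fρ)) ∂P/∂x
u_g = −(0.31×10⁻³)/(1.13×10⁻⁴ × 1.18) = −2.32 m/s;  v_g = (−3.1×10⁻³)/(1.13×10⁻⁴ × 1.18) = −23.2 m/s
|V_g| = √(u_g² + v_g²) = 23.3 m/s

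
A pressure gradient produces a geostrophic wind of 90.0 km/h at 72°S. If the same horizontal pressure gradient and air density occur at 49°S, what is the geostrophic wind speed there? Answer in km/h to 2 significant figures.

With the same pressure gradient and density, V_g ∝ 1/f ∝ 1/sin φ.
V₂ = V₁ · sin φ₁ / sin φ₂ = 90.0 × sin 72° / sin 49°
V₂ = 90.0 × 0.9511/0.7547 = 110 km/h

110 km/h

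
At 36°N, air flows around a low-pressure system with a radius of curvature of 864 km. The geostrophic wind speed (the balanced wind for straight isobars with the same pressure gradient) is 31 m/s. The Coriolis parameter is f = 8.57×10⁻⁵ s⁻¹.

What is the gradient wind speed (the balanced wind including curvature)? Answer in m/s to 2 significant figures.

Around a low, centrifugal force acts outward with Coriolis, so pressure-gradient force balances both:
(1/ρ)|∂P/∂n| = fV + V²/R  →  V² + fR·V − fR·V_g = 0
With fR = 8.57×10⁻⁵ × 864×10³ m = 74.0 m/s:
V = [−fR + √((fR)² + 4 fR V_g)]/2 = [−74.0 + √(74.0² + 4×74.0×31)]/2 = 23.5 m/s
Subgeostrophic (V < V_g = 31 m/s), as expected around a low.

24 m/s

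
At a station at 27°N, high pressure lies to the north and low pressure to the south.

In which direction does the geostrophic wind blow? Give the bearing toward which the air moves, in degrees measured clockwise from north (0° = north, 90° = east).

270°

The pressure-gradient force points toward the south (bearing 180°).
Geostrophic balance: in the Northern Hemisphere the Coriolis force deflects motion to the right, so the geostrophic wind blows 90° to the right of the pressure-gradient force (low pressure on the left).
Rotating 180° by 90° clockwise gives 270° — the wind blows toward the west.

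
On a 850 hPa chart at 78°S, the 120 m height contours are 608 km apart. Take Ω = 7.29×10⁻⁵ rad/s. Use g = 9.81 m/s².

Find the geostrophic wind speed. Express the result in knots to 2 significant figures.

Coriolis parameter at 78°S:
f = 2Ω sin φ = 2 × 7.29×10⁻⁵ × sin 78° = 1.43×10⁻⁴ s⁻¹
Height gradient: |∂Z/∂n| = 120 m / 608000 m = 1.97×10⁻⁴
On a pressure surface, geostrophic balance gives V_g = (g/f)|∂Z/∂n|:
V_g = 9.81 × 1.97×10⁻⁴ / 1.43×10⁻⁴ = 13.6 m/s
Converting: 13.6 m/s × 1.944 = 26 knots

26 knots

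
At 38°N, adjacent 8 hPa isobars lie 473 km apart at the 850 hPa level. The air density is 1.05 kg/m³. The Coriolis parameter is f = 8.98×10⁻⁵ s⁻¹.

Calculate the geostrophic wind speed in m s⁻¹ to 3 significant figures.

17.9 m s⁻¹

Pressure gradient: |∂P/∂n| = 800 Pa / 473000 m = 1.69×10⁻³ Pa/m
Geostrophic balance (pressure-gradient force = Coriolis force):
V_g = (1/(fρ)) |∂P/∂n| = 1.69×10⁻³ / (8.98×10⁻⁵ × 1.05) = 17.9 m/s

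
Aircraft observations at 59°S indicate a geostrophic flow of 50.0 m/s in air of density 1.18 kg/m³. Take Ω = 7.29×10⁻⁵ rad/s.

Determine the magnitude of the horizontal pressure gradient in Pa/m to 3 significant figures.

7.37×10⁻³ Pa/m

Coriolis parameter at 59°S:
f = 2Ω sin φ = 2 × 7.29×10⁻⁵ × sin 59° = 1.25×10⁻⁴ s⁻¹
Geostrophic balance rearranged: |∂P/∂n| = f ρ V_g
|∂P/∂n| = 1.25×10⁻⁴ × 1.18 × 50.0 = 7.37×10⁻³ Pa/m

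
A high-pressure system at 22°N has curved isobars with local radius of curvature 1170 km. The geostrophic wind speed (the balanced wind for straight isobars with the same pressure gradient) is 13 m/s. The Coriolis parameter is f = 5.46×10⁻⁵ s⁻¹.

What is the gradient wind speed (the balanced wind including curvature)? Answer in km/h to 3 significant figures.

Around a high, pressure-gradient force acts outward with centrifugal, so Coriolis balances both:
fV = (1/ρ)|∂P/∂n| + V²/R  →  V² − fR·V + fR·V_g = 0
With fR = 5.46×10⁻⁵ × 1170×10³ m = 63.9 m/s:
V = [fR − √((fR)² − 4 fR V_g)]/2 = [63.9 − √(63.9² − 4×63.9×13)]/2 = 18.2 m/s
Supergeostrophic (V > V_g = 13 m/s), as expected around a high.
Converting: 18.2 m/s × 3.6 = 65.4 km/h

65.4 km/h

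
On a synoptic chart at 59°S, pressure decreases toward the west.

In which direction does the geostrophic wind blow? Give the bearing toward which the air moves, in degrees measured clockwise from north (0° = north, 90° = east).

The pressure-gradient force points toward the west (bearing 270°).
Geostrophic balance: in the Southern Hemisphere the Coriolis force deflects motion to the left, so the geostrophic wind blows 90° to the left of the pressure-gradient force (low pressure on the right).
Rotating 270° by 90° counterclockwise gives 180° — the wind blows toward the south.

180°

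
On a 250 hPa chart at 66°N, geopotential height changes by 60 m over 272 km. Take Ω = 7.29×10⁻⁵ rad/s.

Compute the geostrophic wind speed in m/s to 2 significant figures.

16 m/s

Coriolis parameter at 66°N:
f = 2Ω sin φ = 2 × 7.29×10⁻⁵ × sin 66° = 1.33×10⁻⁴ s⁻¹
Height gradient: |∂Z/∂n| = 60 m / 272000 m = 2.21×10⁻⁴
On a pressure surface, geostrophic balance gives V_g = (g/f)|∂Z/∂n|:
V_g = 9.81 × 2.21×10⁻⁴ / 1.33×10⁻⁴ = 16.2 m/s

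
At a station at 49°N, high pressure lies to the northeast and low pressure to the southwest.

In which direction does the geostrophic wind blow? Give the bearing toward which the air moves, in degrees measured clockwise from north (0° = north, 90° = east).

The pressure-gradient force points toward the southwest (bearing 225°).
Geostrophic balance: in the Northern Hemisphere the Coriolis force deflects motion to the right, so the geostrophic wind blows 90° to the right of the pressure-gradient force (low pressure on the left).
Rotating 225° by 90° clockwise gives 315° — the wind blows toward the northwest.

315°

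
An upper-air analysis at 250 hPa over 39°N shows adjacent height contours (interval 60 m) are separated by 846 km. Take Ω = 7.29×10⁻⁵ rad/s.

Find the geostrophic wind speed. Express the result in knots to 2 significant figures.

15 knots

Coriolis parameter at 39°N:
f = 2Ω sin φ = 2 × 7.29×10⁻⁵ × sin 39° = 9.18×10⁻⁵ s⁻¹
Height gradient: |∂Z/∂n| = 60 m / 846000 m = 7.09×10⁻⁵
On a pressure surface, geostrophic balance gives V_g = (g/f)|∂Z/∂n|:
V_g = 9.81 × 7.09×10⁻⁵ / 9.18×10⁻⁵ = 7.58 m/s
Converting: 7.58 m/s × 1.944 = 15 knots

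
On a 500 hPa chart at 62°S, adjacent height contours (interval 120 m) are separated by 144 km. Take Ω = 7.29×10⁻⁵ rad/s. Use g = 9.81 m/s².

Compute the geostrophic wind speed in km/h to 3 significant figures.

Coriolis parameter at 62°S:
f = 2Ω sin φ = 2 × 7.29×10⁻⁵ × sin 62° = 1.29×10⁻⁴ s⁻¹
Height gradient: |∂Z/∂n| = 120 m / 144000 m = 8.33×10⁻⁴
On a pressure surface, geostrophic balance gives V_g = (g/f)|∂Z/∂n|:
V_g = 9.81 × 8.33×10⁻⁴ / 1.29×10⁻⁴ = 63.5 m/s
Converting: 63.5 m/s × 3.6 = 229 km/h

229 km/h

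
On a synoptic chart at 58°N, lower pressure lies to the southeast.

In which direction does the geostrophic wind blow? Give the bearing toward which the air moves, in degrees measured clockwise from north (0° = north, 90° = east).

The pressure-gradient force points toward the southeast (bearing 135°).
Geostrophic balance: in the Northern Hemisphere the Coriolis force deflects motion to the right, so the geostrophic wind blows 90° to the right of the pressure-gradient force (low pressure on the left).
Rotating 135° by 90° clockwise gives 225° — the wind blows toward the southwest.

225°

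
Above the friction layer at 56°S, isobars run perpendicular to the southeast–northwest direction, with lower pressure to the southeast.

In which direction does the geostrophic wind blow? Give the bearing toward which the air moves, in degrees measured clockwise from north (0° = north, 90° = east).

045°

The pressure-gradient force points toward the southeast (bearing 135°).
Geostrophic balance: in the Southern Hemisphere the Coriolis force deflects motion to the left, so the geostrophic wind blows 90° to the left of the pressure-gradient force (low pressure on the right).
Rotating 135° by 90° counterclockwise gives 045° — the wind blows toward the northeast.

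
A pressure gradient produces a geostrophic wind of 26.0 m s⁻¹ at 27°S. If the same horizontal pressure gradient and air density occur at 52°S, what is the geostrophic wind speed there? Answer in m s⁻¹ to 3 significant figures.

15.0 m s⁻¹

With the same pressure gradient and density, V_g ∝ 1/f ∝ 1/sin φ.
V₂ = V₁ · sin φ₁ / sin φ₂ = 26.0 × sin 27° / sin 52°
V₂ = 26.0 × 0.4540/0.7880 = 15.0 m s⁻¹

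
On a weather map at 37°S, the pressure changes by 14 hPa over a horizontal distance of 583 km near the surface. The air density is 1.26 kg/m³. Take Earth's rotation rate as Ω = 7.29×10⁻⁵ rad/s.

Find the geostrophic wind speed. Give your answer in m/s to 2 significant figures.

Coriolis parameter at 37°S:
f = 2Ω sin φ = 2 × 7.29×10⁻⁵ × sin 37° = 8.77×10⁻⁵ s⁻¹
Pressure gradient: |∂P/∂n| = 1400 Pa / 583000 m = 2.40×10⁻³ Pa/m
Geostrophic balance (pressure-gradient force = Coriolis force):
V_g = (1/(fρ)) |∂P/∂n| = 2.40×10⁻³ / (8.77×10⁻⁵ × 1.26) = 21.7 m/s

22 m/s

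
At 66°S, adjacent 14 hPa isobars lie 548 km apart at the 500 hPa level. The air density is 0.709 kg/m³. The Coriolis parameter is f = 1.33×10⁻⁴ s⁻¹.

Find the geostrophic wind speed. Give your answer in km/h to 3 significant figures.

Pressure gradient: |∂P/∂n| = 1400 Pa / 548000 m = 2.55×10⁻³ Pa/m
Geostrophic balance (pressure-gradient force = Coriolis force):
V_g = (1/(fρ)) |∂P/∂n| = 2.55×10⁻³ / (1.33×10⁻⁴ × 0.709) = 27.1 m/s
Converting: 27.1 m/s × 3.6 = 97.5 km/h

97.5 km/h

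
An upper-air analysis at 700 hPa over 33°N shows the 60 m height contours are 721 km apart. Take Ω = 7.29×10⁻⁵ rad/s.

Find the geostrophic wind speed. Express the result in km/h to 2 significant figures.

Coriolis parameter at 33°N:
f = 2Ω sin φ = 2 × 7.29×10⁻⁵ × sin 33° = 7.94×10⁻⁵ s⁻¹
Height gradient: |∂Z/∂n| = 60 m / 721000 m = 8.32×10⁻⁵
On a pressure surface, geostrophic balance gives V_g = (g/f)|∂Z/∂n|:
V_g = 9.81 × 8.32×10⁻⁵ / 7.94×10⁻⁵ = 10.3 m/s
Converting: 10.3 m/s × 3.6 = 37 km/h

37 km/h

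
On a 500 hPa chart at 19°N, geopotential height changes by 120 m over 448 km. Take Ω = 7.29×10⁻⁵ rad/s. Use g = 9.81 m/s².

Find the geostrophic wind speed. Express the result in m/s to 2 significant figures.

Coriolis parameter at 19°N:
f = 2Ω sin φ = 2 × 7.29×10⁻⁵ × sin 19° = 4.75×10⁻⁵ s⁻¹
Height gradient: |∂Z/∂n| = 120 m / 448000 m = 2.68×10⁻⁴
On a pressure surface, geostrophic balance gives V_g = (g/f)|∂Z/∂n|:
V_g = 9.81 × 2.68×10⁻⁴ / 4.75×10⁻⁵ = 55.4 m/s

55 m/s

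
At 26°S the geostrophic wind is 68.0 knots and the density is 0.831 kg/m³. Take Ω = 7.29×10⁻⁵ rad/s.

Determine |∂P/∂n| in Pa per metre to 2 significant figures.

Coriolis parameter at 26°S:
f = 2Ω sin φ = 2 × 7.29×10⁻⁵ × sin 26° = 6.39×10⁻⁵ s⁻¹
Wind speed in SI: 68.0 knots = 35.0 m/s
Geostrophic balance rearranged: |∂P/∂n| = f ρ V_g
|∂P/∂n| = 6.39×10⁻⁵ × 0.831 × 35.0 = 1.86×10⁻³ Pa/m

1.9×10⁻³ Pa/m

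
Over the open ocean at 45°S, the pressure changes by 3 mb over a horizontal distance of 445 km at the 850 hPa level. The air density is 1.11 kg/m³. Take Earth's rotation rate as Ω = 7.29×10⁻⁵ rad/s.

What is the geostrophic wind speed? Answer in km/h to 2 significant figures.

21 km/h

Coriolis parameter at 45°S:
f = 2Ω sin φ = 2 × 7.29×10⁻⁵ × sin 45° = 1.03×10⁻⁴ s⁻¹
Pressure gradient: |∂P/∂n| = 300 Pa / 445000 m = 6.74×10⁻⁴ Pa/m
Geostrophic balance (pressure-gradient force = Coriolis force):
V_g = (1/(fρ)) |∂P/∂n| = 6.74×10⁻⁴ / (1.03×10⁻⁴ × 1.11) = 5.89 m/s
Converting: 5.89 m/s × 3.6 = 21 km/h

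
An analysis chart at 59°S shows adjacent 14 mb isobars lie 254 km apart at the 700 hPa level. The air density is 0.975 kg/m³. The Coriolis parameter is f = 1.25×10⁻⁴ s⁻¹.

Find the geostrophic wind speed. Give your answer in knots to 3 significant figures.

Pressure gradient: |∂P/∂n| = 1400 Pa / 254000 m = 5.51×10⁻³ Pa/m
Geostrophic balance (pressure-gradient force = Coriolis force):
V_g = (1/(fρ)) |∂P/∂n| = 5.51×10⁻³ / (1.25×10⁻⁴ × 0.975) = 45.2 m/s
Converting: 45.2 m/s × 1.944 = 87.9 knots

87.9 knots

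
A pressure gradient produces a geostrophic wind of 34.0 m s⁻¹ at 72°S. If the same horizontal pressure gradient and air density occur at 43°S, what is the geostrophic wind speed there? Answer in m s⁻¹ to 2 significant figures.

With the same pressure gradient and density, V_g ∝ 1/f ∝ 1/sin φ.
V₂ = V₁ · sin φ₁ / sin φ₂ = 34.0 × sin 72° / sin 43°
V₂ = 34.0 × 0.9511/0.6820 = 47 m s⁻¹

47 m s⁻¹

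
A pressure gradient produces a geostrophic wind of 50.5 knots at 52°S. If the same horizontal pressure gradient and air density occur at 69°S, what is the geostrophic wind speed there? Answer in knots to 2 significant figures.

43 knots

With the same pressure gradient and density, V_g ∝ 1/f ∝ 1/sin φ.
V₂ = V₁ · sin φ₁ / sin φ₂ = 50.5 × sin 52° / sin 69°
V₂ = 50.5 × 0.7880/0.9336 = 43 knots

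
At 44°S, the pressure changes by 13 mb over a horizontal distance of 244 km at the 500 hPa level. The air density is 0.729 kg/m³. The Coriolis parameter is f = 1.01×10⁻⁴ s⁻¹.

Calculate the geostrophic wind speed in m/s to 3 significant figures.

Pressure gradient: |∂P/∂n| = 1300 Pa / 244000 m = 5.33×10⁻³ Pa/m
Geostrophic balance (pressure-gradient force = Coriolis force):
V_g = (1/(fρ)) |∂P/∂n| = 5.33×10⁻³ / (1.01×10⁻⁴ × 0.729) = 72.4 m/s

72.4 m/s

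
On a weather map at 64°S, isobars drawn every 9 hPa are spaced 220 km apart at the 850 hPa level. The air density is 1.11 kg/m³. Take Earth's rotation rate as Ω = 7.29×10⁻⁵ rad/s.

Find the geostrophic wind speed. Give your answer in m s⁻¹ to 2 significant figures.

Coriolis parameter at 64°S:
f = 2Ω sin φ = 2 × 7.29×10⁻⁵ × sin 64° = 1.31×10⁻⁴ s⁻¹
Pressure gradient: |∂P/∂n| = 900 Pa / 220000 m = 4.09×10⁻³ Pa/m
Geostrophic balance (pressure-gradient force = Coriolis force):
V_g = (1/(fρ)) |∂P/∂n| = 4.09×10⁻³ / (1.31×10⁻⁴ × 1.11) = 28.1 m/s

28 m s⁻¹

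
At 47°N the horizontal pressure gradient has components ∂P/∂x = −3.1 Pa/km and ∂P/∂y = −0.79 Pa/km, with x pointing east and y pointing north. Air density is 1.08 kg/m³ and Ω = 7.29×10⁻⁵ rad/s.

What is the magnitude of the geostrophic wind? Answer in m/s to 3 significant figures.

Coriolis parameter at 47°N:
f = 2Ω sin φ = 2 × 7.29×10⁻⁵ × sin 47° = 1.07×10⁻⁴ s⁻¹
Component geostrophic relations (x east, y north):
u_g = −(1/(fρ)) ∂P/∂y,  v_g = (1/(fρ)) ∂P/∂x
u_g = −(−0.79×10⁻³)/(1.07×10⁻⁴ × 1.08) = 6.86 m/s;  v_g = (−3.1×10⁻³)/(1.07×10⁻⁴ × 1.08) = −26.9 m/s
|V_g| = √(u_g² + v_g²) = 27.8 m/s

27.8 m/s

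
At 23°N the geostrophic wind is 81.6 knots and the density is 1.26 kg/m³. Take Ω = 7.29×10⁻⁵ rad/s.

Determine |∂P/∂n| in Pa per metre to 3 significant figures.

3.01×10⁻³ Pa/m

Coriolis parameter at 23°N:
f = 2Ω sin φ = 2 × 7.29×10⁻⁵ × sin 23° = 5.70×10⁻⁵ s⁻¹
Wind speed in SI: 81.6 knots = 42.0 m/s
Geostrophic balance rearranged: |∂P/∂n| = f ρ V_g
|∂P/∂n| = 5.70×10⁻⁵ × 1.26 × 42.0 = 3.01×10⁻³ Pa/m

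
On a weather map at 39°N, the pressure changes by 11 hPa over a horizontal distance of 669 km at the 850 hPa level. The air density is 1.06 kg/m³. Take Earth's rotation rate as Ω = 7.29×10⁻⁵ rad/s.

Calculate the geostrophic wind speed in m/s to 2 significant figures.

Coriolis parameter at 39°N:
f = 2Ω sin φ = 2 × 7.29×10⁻⁵ × sin 39° = 9.18×10⁻⁵ s⁻¹
Pressure gradient: |∂P/∂n| = 1100 Pa / 669000 m = 1.64×10⁻³ Pa/m
Geostrophic balance (pressure-gradient force = Coriolis force):
V_g = (1/(fρ)) |∂P/∂n| = 1.64×10⁻³ / (9.18×10⁻⁵ × 1.06) = 16.9 m/s

17 m/s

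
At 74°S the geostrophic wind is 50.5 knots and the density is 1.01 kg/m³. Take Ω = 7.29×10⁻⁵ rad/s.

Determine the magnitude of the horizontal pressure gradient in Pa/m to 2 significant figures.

3.7×10⁻³ Pa/m

Coriolis parameter at 74°S:
f = 2Ω sin φ = 2 × 7.29×10⁻⁵ × sin 74° = 1.40×10⁻⁴ s⁻¹
Wind speed in SI: 50.5 knots = 26.0 m/s
Geostrophic balance rearranged: |∂P/∂n| = f ρ V_g
|∂P/∂n| = 1.40×10⁻⁴ × 1.01 × 26.0 = 3.68×10⁻³ Pa/m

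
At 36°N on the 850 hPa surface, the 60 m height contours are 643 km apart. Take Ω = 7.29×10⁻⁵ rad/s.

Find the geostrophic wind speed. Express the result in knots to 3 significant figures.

Coriolis parameter at 36°N:
f = 2Ω sin φ = 2 × 7.29×10⁻⁵ × sin 36° = 8.57×10⁻⁵ s⁻¹
Height gradient: |∂Z/∂n| = 60 m / 643000 m = 9.33×10⁻⁵
On a pressure surface, geostrophic balance gives V_g = (g/f)|∂Z/∂n|:
V_g = 9.81 × 9.33×10⁻⁵ / 8.57×10⁻⁵ = 10.7 m/s
Converting: 10.7 m/s × 1.944 = 20.8 knots

20.8 knots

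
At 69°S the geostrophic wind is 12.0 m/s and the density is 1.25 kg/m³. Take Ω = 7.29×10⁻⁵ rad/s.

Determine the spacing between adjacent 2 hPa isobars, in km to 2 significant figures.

Coriolis parameter at 69°S:
f = 2Ω sin φ = 2 × 7.29×10⁻⁵ × sin 69° = 1.36×10⁻⁴ s⁻¹
Geostrophic balance rearranged: |∂P/∂n| = f ρ V_g
|∂P/∂n| = 1.36×10⁻⁴ × 1.25 × 12.0 = 2.04×10⁻³ Pa/m
Isobar spacing: Δn = ΔP/|∂P/∂n| = 200 Pa / 2.04×10⁻³ Pa/m = 97956 m ≈ 98 km

98 km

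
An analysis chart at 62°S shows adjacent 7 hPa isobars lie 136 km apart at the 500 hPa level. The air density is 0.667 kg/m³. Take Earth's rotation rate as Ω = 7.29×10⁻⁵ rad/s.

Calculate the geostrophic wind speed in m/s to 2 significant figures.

60 m/s

Coriolis parameter at 62°S:
f = 2Ω sin φ = 2 × 7.29×10⁻⁵ × sin 62° = 1.29×10⁻⁴ s⁻¹
Pressure gradient: |∂P/∂n| = 700 Pa / 136000 m = 5.15×10⁻³ Pa/m
Geostrophic balance (pressure-gradient force = Coriolis force):
V_g = (1/(fρ)) |∂P/∂n| = 5.15×10⁻³ / (1.29×10⁻⁴ × 0.667) = 59.9 m/s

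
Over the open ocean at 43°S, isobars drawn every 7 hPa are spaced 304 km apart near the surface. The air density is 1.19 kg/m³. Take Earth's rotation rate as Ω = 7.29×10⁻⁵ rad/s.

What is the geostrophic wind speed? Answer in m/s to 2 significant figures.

19 m/s

Coriolis parameter at 43°S:
f = 2Ω sin φ = 2 × 7.29×10⁻⁵ × sin 43° = 9.94×10⁻⁵ s⁻¹
Pressure gradient: |∂P/∂n| = 700 Pa / 304000 m = 2.30×10⁻³ Pa/m
Geostrophic balance (pressure-gradient force = Coriolis force):
V_g = (1/(fρ)) |∂P/∂n| = 2.30×10⁻³ / (9.94×10⁻⁵ × 1.19) = 19.5 m/s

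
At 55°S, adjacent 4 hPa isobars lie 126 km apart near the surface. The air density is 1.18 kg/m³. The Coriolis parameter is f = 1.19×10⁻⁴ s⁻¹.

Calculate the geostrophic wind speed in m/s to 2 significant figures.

Pressure gradient: |∂P/∂n| = 400 Pa / 126000 m = 3.17×10⁻³ Pa/m
Geostrophic balance (pressure-gradient force = Coriolis force):
V_g = (1/(fρ)) |∂P/∂n| = 3.17×10⁻³ / (1.19×10⁻⁴ × 1.18) = 22.6 m/s

23 m/s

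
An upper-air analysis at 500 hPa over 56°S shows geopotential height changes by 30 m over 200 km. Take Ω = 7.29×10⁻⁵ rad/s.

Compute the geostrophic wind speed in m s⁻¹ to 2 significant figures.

12 m s⁻¹

Coriolis parameter at 56°S:
f = 2Ω sin φ = 2 × 7.29×10⁻⁵ × sin 56° = 1.21×10⁻⁴ s⁻¹
Height gradient: |∂Z/∂n| = 30 m / 200000 m = 1.50×10⁻⁴
On a pressure surface, geostrophic balance gives V_g = (g/f)|∂Z/∂n|:
V_g = 9.81 × 1.50×10⁻⁴ / 1.21×10⁻⁴ = 12.2 m/s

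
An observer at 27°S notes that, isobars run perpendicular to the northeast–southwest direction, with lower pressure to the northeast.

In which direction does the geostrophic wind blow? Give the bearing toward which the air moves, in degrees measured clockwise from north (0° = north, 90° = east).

315°

The pressure-gradient force points toward the northeast (bearing 045°).
Geostrophic balance: in the Southern Hemisphere the Coriolis force deflects motion to the left, so the geostrophic wind blows 90° to the left of the pressure-gradient force (low pressure on the right).
Rotating 045° by 90° counterclockwise gives 315° — the wind blows toward the northwest.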